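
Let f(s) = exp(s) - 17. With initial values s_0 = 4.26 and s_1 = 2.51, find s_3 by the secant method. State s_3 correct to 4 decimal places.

f(s_0) = 53.809983, f(s_1) = -4.695070
s_2 = 2.510000 - (-4.695070)·(2.510000 - 4.260000)/(-4.695070 - (53.809983)) = 2.650439; f(s_2) = -2.839751
s_3 = 2.650439 - (-2.839751)·(2.650439 - 2.510000)/(-2.839751 - (-4.695070)) = 2.865394; f(s_3) = 0.555971

2.8654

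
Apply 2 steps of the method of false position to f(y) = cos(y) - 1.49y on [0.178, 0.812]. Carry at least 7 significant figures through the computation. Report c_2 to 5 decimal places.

f(0.178000) = 0.718980, f(0.812000) = -0.521832
step 1: c = 0.545367, f(c) = 0.042340 > 0 → new bracket [0.545367, 0.812000]
step 2: c = 0.565377, f(c) = 0.001974 > 0 → new bracket [0.565377, 0.812000]

0.56538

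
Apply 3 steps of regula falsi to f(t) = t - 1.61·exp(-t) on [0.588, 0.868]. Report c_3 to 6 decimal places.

False-position update: c = (a·f(b) − b·f(a))/(f(b) − f(a)); replace the endpoint whose sign matches f(c).
f(0.588000) = -0.306254, f(0.868000) = 0.192138
step 1: c = 0.760056, f(c) = 0.007155 > 0 → new bracket [0.588000, 0.760056]
step 2: c = 0.756128, f(c) = 0.000264 > 0 → new bracket [0.588000, 0.756128]
step 3: c = 0.755983, f(c) = 0.000010 > 0 → new bracket [0.588000, 0.755983]

0.755983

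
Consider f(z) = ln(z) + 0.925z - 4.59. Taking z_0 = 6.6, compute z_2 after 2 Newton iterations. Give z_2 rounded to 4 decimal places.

3.5819

Newton update: z ← z − f(z)/f'(z).
f'(z) = 1/z + 0.925
z_0 = 6.600000: f = 3.402070, f' = 1.076515 → z_1 = 6.600000 - (3.402070)/(1.076515) = 3.439738
z_1 = 3.439738: f = -0.172847, f' = 1.215720 → z_2 = 3.439738 - (-0.172847)/(1.215720) = 3.581915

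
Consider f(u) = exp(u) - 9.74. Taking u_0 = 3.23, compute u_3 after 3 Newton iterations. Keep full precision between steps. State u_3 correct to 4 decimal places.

2.2775

f'(u) = exp(u)
u_0 = 3.230000: f = 15.539657, f' = 25.279657 → u_1 = 3.230000 - (15.539657)/(25.279657) = 2.615290
u_1 = 2.615290: f = 3.931181, f' = 13.671181 → u_2 = 2.615290 - (3.931181)/(13.671181) = 2.327738
u_2 = 2.327738: f = 0.514715, f' = 10.254715 → u_3 = 2.327738 - (0.514715)/(10.254715) = 2.277545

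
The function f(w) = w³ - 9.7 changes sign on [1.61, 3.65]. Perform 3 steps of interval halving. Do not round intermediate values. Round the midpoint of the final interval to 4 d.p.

f(1.610000) = -5.526719, f(3.650000) = 38.927125 (opposite signs)
step 1: m = 2.630000, f(m) = 8.491447 > 0 → root in [1.610000, 2.630000]
step 2: m = 2.120000, f(m) = -0.171872 < 0 → root in [2.120000, 2.630000]
step 3: m = 2.375000, f(m) = 3.696484 > 0 → root in [2.120000, 2.375000]
Midpoint of [2.120000, 2.375000] = 2.247500

2.2475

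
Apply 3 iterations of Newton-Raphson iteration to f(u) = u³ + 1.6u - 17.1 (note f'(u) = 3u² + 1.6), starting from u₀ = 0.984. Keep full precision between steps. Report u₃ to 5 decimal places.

Newton update: u ← u − f(u)/f'(u).
u_0 = 0.984000: f = -14.572836, f' = 4.504768 → u_1 = 0.984000 - (-14.572836)/(4.504768) = 4.218980
u_1 = 4.218980: f = 64.747356, f' = 54.999386 → u_2 = 4.218980 - (64.747356)/(54.999386) = 3.041743
u_2 = 3.041743: f = 15.909593, f' = 29.356594 → u_3 = 3.041743 - (15.909593)/(29.356594) = 2.499800

2.49980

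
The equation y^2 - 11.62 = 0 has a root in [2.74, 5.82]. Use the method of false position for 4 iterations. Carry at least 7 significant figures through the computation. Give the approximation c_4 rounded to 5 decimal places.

f(2.740000) = -4.112400, f(5.820000) = 22.252400
step 1: c = 3.220421, f(c) = -1.248891 < 0 → new bracket [3.220421, 5.820000]
step 2: c = 3.358566, f(c) = -0.340036 < 0 → new bracket [3.358566, 5.820000]
step 3: c = 3.395613, f(c) = -0.089816 < 0 → new bracket [3.395613, 5.820000]
step 4: c = 3.405359, f(c) = -0.023533 < 0 → new bracket [3.405359, 5.820000]

3.40536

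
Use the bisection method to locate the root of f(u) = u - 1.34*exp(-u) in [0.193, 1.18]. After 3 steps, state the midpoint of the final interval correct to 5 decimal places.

f(0.193000) = -0.911806, f(1.180000) = 0.768246 (opposite signs)
step 1: m = 0.686500, f(m) = 0.012032 > 0 → root in [0.193000, 0.686500]
step 2: m = 0.439750, f(m) = -0.423475 < 0 → root in [0.439750, 0.686500]
step 3: m = 0.563125, f(m) = -0.199907 < 0 → root in [0.563125, 0.686500]
Midpoint of [0.563125, 0.686500] = 0.624812

0.62481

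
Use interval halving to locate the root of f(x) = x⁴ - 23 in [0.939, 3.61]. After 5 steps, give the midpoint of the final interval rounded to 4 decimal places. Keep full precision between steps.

f(0.939000) = -22.222568, f(3.610000) = 146.835630 (opposite signs)
step 1: m = 2.274500, f(m) = 3.763553 > 0 → root in [0.939000, 2.274500]
step 2: m = 1.606750, f(m) = -16.335106 < 0 → root in [1.606750, 2.274500]
step 3: m = 1.940625, f(m) = -8.817053 < 0 → root in [1.940625, 2.274500]
step 4: m = 2.107562, f(m) = -3.270238 < 0 → root in [2.107562, 2.274500]
step 5: m = 2.191031, f(m) = 0.045933 > 0 → root in [2.107562, 2.191031]
Midpoint of [2.107562, 2.191031] = 2.149297

2.1493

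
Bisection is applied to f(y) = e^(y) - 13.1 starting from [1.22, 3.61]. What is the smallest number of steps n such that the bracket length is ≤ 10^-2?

Initial width b − a = 3.61 − 1.22 = 2.390000.
After n steps the width is (b−a)/2^n; need (b−a)/2^n ≤ 10^-2.
So n ≥ log₂(2.390000/10^-2) = log₂(239.0000) ≈ 7.9009.
Hence n = 8.

8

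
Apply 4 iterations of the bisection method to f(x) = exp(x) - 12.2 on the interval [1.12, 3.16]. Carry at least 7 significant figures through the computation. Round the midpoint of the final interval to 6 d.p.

f(1.120000) = -9.135146, f(3.160000) = 11.370596 (opposite signs)
step 1: m = 2.140000, f(m) = -3.700562 < 0 → root in [2.140000, 3.160000]
step 2: m = 2.650000, f(m) = 1.954039 > 0 → root in [2.140000, 2.650000]
step 3: m = 2.395000, f(m) = -1.231802 < 0 → root in [2.395000, 2.650000]
step 4: m = 2.522500, f(m) = 0.259707 > 0 → root in [2.395000, 2.522500]
Midpoint of [2.395000, 2.522500] = 2.458750

2.458750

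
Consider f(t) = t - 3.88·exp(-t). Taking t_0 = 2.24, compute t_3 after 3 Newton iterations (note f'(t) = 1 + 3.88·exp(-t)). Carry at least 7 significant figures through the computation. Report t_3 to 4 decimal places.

t_0 = 2.240000: f = 1.826941, f' = 1.413059 → t_1 = 2.240000 - (1.826941)/(1.413059) = 0.947102
t_1 = 0.947102: f = -0.557808, f' = 2.504910 → t_2 = 0.947102 - (-0.557808)/(2.504910) = 1.169788
t_2 = 1.169788: f = -0.034691, f' = 2.204479 → t_3 = 1.169788 - (-0.034691)/(2.204479) = 1.185525

1.1855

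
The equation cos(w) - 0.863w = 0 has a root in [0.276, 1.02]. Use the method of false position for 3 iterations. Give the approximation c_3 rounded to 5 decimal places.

False-position update: c = (a·f(b) − b·f(a))/(f(b) − f(a)); replace the endpoint whose sign matches f(c).
f(0.276000) = 0.723965, f(1.020000) = -0.356894
step 1: c = 0.774335, f(c) = 0.046635 > 0 → new bracket [0.774335, 1.020000]
step 2: c = 0.802726, f(c) = 0.001996 > 0 → new bracket [0.802726, 1.020000]
step 3: c = 0.803934, f(c) = 0.000084 > 0 → new bracket [0.803934, 1.020000]

0.80393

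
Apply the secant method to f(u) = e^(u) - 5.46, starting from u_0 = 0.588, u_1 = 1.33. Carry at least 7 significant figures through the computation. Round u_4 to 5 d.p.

f(u_0) = -3.659616, f(u_1) = -1.678957
u_2 = 1.330000 - (-1.678957)·(1.330000 - 0.588000)/(-1.678957 - (-3.659616)) = 1.958975; f(u_2) = 1.632056
u_3 = 1.958975 - (1.632056)·(1.958975 - 1.330000)/(1.632056 - (-1.678957)) = 1.648942; f(u_3) = -0.258524
u_4 = 1.648942 - (-0.258524)·(1.648942 - 1.958975)/(-0.258524 - (1.632056)) = 1.691337; f(u_4) = -0.033267

1.69134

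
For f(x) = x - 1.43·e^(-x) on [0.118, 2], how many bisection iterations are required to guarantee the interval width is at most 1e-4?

15

Initial width b − a = 2 − 0.118 = 1.882000.
After n steps the width is (b−a)/2^n; need (b−a)/2^n ≤ 1e-4.
So n ≥ log₂(1.882000/1e-4) = log₂(18820.0000) ≈ 14.2000.
Hence n = 15.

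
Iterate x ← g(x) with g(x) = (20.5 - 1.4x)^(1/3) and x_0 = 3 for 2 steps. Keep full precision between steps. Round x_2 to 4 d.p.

x_1 = g(3.000000) = 2.535494
x_2 = g(2.535494) = 2.568774

2.5688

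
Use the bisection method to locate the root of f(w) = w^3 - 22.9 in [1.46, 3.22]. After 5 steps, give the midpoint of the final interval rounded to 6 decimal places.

2.862500

f(1.460000) = -19.787864, f(3.220000) = 10.486248 (opposite signs)
step 1: m = 2.340000, f(m) = -10.087096 < 0 → root in [2.340000, 3.220000]
step 2: m = 2.780000, f(m) = -1.415048 < 0 → root in [2.780000, 3.220000]
step 3: m = 3.000000, f(m) = 4.100000 > 0 → root in [2.780000, 3.000000]
step 4: m = 2.890000, f(m) = 1.237569 > 0 → root in [2.780000, 2.890000]
step 5: m = 2.835000, f(m) = -0.114467 < 0 → root in [2.835000, 2.890000]
Midpoint of [2.835000, 2.890000] = 2.862500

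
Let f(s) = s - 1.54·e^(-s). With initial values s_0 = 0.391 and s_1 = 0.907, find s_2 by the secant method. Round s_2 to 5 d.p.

0.74973

f(s_0) = -0.650625, f(s_1) = 0.285250
s_2 = 0.907000 - (0.285250)·(0.907000 - 0.391000)/(0.285250 - (-0.650625)) = 0.749726; f(s_2) = 0.022082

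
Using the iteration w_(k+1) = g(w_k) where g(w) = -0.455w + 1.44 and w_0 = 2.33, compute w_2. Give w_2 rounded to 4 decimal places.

1.2672

w_1 = g(2.330000) = 0.379850
w_2 = g(0.379850) = 1.267168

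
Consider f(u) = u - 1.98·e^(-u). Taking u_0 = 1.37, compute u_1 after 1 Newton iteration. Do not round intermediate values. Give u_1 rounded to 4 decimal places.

f'(u) = 1 + 1.98·e^(-u)
u_0 = 1.370000: f = 0.866868, f' = 1.503132 → u_1 = 1.370000 - (0.866868)/(1.503132) = 0.793292

0.7933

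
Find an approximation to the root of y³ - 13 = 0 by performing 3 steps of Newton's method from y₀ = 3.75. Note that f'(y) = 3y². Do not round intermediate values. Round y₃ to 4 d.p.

Newton update: y ← y − f(y)/f'(y).
y_0 = 3.750000: f = 39.734375, f' = 42.187500 → y_1 = 3.750000 - (39.734375)/(42.187500) = 2.808148
y_1 = 2.808148: f = 9.144203, f' = 23.657088 → y_2 = 2.808148 - (9.144203)/(23.657088) = 2.421617
y_2 = 2.421617: f = 1.200915, f' = 17.592686 → y_3 = 2.421617 - (1.200915)/(17.592686) = 2.353355

2.3534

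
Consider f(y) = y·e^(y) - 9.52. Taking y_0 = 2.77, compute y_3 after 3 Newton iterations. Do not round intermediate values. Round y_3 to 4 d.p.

1.7243

Newton update: y ← y − f(y)/f'(y).
f'(y) = (y + 1)·e^(y)
y_0 = 2.770000: f = 34.685416, f' = 60.164050 → y_1 = 2.770000 - (34.685416)/(60.164050) = 2.193486
y_1 = 2.193486: f = 10.147708, f' = 28.634123 → y_2 = 2.193486 - (10.147708)/(28.634123) = 1.839094
y_2 = 1.839094: f = 2.049437, f' = 17.860273 → y_3 = 1.839094 - (2.049437)/(17.860273) = 1.724346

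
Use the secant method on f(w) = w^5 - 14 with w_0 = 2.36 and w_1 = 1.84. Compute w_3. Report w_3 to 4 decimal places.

1.7064

Secant update: w_(k+1) = w_k − f(w_k)·(w_k − w_(k-1))/(f(w_k) − f(w_(k-1))).
f(w_0) = 59.208248, f(w_1) = 7.090609
w_2 = 1.840000 - (7.090609)·(1.840000 - 2.360000)/(7.090609 - (59.208248)) = 1.769254; f(w_2) = 3.336079
w_3 = 1.769254 - (3.336079)·(1.769254 - 1.840000)/(3.336079 - (7.090609)) = 1.706393; f(w_3) = 0.467548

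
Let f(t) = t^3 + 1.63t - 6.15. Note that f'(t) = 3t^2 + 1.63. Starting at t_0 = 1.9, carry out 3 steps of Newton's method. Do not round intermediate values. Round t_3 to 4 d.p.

1.5386

Newton update: t ← t − f(t)/f'(t).
t_0 = 1.900000: f = 3.806000, f' = 12.460000 → t_1 = 1.900000 - (3.806000)/(12.460000) = 1.594543
t_1 = 1.594543: f = 0.503334, f' = 9.257698 → t_2 = 1.594543 - (0.503334)/(9.257698) = 1.540173
t_2 = 1.540173: f = 0.013980, f' = 8.746402 → t_3 = 1.540173 - (0.013980)/(8.746402) = 1.538575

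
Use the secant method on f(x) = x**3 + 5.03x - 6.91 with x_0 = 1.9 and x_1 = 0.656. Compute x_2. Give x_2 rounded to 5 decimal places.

f(x_0) = 9.506000, f(x_1) = -3.328020
x_2 = 0.656000 - (-3.328020)·(0.656000 - 1.900000)/(-3.328020 - (9.506000)) = 0.978585; f(x_2) = -1.050600

0.97858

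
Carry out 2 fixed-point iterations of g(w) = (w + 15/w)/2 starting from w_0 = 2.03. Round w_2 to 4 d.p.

w_1 = g(2.030000) = 4.709581
w_2 = g(4.709581) = 3.947289

3.9473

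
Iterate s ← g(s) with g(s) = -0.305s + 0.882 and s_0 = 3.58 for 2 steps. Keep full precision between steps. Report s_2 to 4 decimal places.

s_1 = g(3.580000) = -0.209900
s_2 = g(-0.209900) = 0.946020

0.9460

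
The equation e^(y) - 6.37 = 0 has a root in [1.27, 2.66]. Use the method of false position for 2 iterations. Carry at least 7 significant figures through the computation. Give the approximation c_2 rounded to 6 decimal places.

f(1.270000) = -2.809147, f(2.660000) = 7.926289
step 1: c = 1.633722, f(c) = -1.247093 < 0 → new bracket [1.633722, 2.660000]
step 2: c = 1.773241, f(c) = -0.480086 < 0 → new bracket [1.773241, 2.660000]

1.773241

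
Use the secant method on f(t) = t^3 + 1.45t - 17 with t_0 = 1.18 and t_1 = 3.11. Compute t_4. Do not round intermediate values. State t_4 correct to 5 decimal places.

f(t_0) = -13.645968, f(t_1) = 17.589731
t_2 = 3.110000 - (17.589731)·(3.110000 - 1.180000)/(17.589731 - (-13.645968)) = 2.023161; f(t_2) = -5.785256
t_3 = 2.023161 - (-5.785256)·(2.023161 - 3.110000)/(-5.785256 - (17.589731)) = 2.292151; f(t_3) = -1.633519
t_4 = 2.292151 - (-1.633519)·(2.292151 - 2.023161)/(-1.633519 - (-5.785256)) = 2.397986; f(t_4) = 0.266315

2.39799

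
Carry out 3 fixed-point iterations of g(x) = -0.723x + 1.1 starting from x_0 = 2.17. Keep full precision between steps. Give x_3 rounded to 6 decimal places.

0.059587

x_1 = g(2.170000) = -0.468910
x_2 = g(-0.468910) = 1.439022
x_3 = g(1.439022) = 0.059587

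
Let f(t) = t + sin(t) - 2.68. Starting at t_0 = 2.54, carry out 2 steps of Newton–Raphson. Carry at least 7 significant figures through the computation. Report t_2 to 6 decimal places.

f'(t) = 1 + cos(t)
t_0 = 2.540000: f = 0.425956, f' = 0.175565 → t_1 = 2.540000 - (0.425956)/(0.175565) = 0.113794
t_1 = 0.113794: f = -2.452658, f' = 1.993532 → t_2 = 0.113794 - (-2.452658)/(1.993532) = 1.344101

1.344101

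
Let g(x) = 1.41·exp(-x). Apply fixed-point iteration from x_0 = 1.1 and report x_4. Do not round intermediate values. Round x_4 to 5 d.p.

0.78648

x_1 = g(1.100000) = 0.469348
x_2 = g(0.469348) = 0.881828
x_3 = g(0.881828) = 0.583776
x_4 = g(0.583776) = 0.786481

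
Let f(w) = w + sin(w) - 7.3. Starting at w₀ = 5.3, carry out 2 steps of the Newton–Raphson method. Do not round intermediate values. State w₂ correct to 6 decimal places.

f'(w) = 1 + cos(w)
w_0 = 5.300000: f = -2.832267, f' = 1.554374 → w_1 = 5.300000 - (-2.832267)/(1.554374) = 7.122127
w_1 = 7.122127: f = 0.566063, f' = 1.668251 → w_2 = 7.122127 - (0.566063)/(1.668251) = 6.782811

6.782811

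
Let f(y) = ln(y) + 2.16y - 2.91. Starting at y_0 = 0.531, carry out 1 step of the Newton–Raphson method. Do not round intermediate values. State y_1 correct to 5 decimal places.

1.12360

f'(y) = 1/y + 2.16
y_0 = 0.531000: f = -2.396033, f' = 4.043239 → y_1 = 0.531000 - (-2.396033)/(4.043239) = 1.123602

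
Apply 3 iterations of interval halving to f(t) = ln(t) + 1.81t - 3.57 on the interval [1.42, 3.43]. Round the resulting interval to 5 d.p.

[1.67125, 1.92250]

f(1.420000) = -0.649143, f(3.430000) = 3.870860 (opposite signs)
step 1: m = 2.425000, f(m) = 1.705082 > 0 → root in [1.420000, 2.425000]
step 2: m = 1.922500, f(m) = 0.563351 > 0 → root in [1.420000, 1.922500]
step 3: m = 1.671250, f(m) = -0.031466 < 0 → root in [1.671250, 1.922500]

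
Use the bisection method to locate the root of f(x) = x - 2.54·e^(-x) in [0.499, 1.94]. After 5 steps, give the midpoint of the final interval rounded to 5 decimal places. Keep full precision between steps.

0.97183

f(0.499000) = -1.043129, f(1.940000) = 1.574992 (opposite signs)
step 1: m = 1.219500, f(m) = 0.469240 > 0 → root in [0.499000, 1.219500]
step 2: m = 0.859250, f(m) = -0.216388 < 0 → root in [0.859250, 1.219500]
step 3: m = 1.039375, f(m) = 0.141039 > 0 → root in [0.859250, 1.039375]
step 4: m = 0.949313, f(m) = -0.033685 < 0 → root in [0.949313, 1.039375]
step 5: m = 0.994344, f(m) = 0.054630 > 0 → root in [0.949313, 0.994344]
Midpoint of [0.949313, 0.994344] = 0.971828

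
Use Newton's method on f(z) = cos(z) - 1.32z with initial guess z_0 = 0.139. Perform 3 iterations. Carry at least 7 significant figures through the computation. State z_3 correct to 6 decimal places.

0.617621

Newton update: z ← z − f(z)/f'(z).
f'(z) = -sin(z) - 1.32
z_0 = 0.139000: f = 0.806875, f' = -1.458553 → z_1 = 0.139000 - (0.806875)/(-1.458553) = 0.692202
z_1 = 0.692202: f = -0.143865, f' = -1.958234 → z_2 = 0.692202 - (-0.143865)/(-1.958234) = 0.618736
z_2 = 0.618736: f = -0.002119, f' = -1.900006 → z_3 = 0.618736 - (-0.002119)/(-1.900006) = 0.617621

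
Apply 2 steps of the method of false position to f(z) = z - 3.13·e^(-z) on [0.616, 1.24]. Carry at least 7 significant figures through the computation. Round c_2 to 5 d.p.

1.07419

f(0.616000) = -1.074515, f(1.240000) = 0.334227
step 1: c = 1.091955, f(c) = 0.041652 > 0 → new bracket [0.616000, 1.091955]
step 2: c = 1.074193, f(c) = 0.005069 > 0 → new bracket [0.616000, 1.074193]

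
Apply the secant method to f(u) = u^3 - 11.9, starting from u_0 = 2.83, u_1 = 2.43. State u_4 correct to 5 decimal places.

f(u_0) = 10.765187, f(u_1) = 2.448907
u_2 = 2.430000 - (2.448907)·(2.430000 - 2.830000)/(2.448907 - (10.765187)) = 2.312211; f(u_2) = 0.461826
u_3 = 2.312211 - (0.461826)·(2.312211 - 2.430000)/(0.461826 - (2.448907)) = 2.284836; f(u_3) = 0.027925
u_4 = 2.284836 - (0.027925)·(2.284836 - 2.312211)/(0.027925 - (0.461826)) = 2.283074; f(u_4) = 0.000353

2.28307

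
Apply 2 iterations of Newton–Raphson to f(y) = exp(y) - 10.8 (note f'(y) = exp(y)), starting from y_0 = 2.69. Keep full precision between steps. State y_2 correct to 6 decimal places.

y_0 = 2.690000: f = 3.931676, f' = 14.731676 → y_1 = 2.690000 - (3.931676)/(14.731676) = 2.423114
y_1 = 2.423114: f = 0.480935, f' = 11.280935 → y_2 = 2.423114 - (0.480935)/(11.280935) = 2.380482

2.380482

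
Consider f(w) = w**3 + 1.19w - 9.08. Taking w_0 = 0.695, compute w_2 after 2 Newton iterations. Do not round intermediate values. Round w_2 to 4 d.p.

2.6092

Newton update: w ← w − f(w)/f'(w).
f'(w) = 3w**2 + 1.19
w_0 = 0.695000: f = -7.917248, f' = 2.639075 → w_1 = 0.695000 - (-7.917248)/(2.639075) = 3.695009
w_1 = 3.695009: f = 45.765339, f' = 42.149265 → w_2 = 3.695009 - (45.765339)/(42.149265) = 2.609216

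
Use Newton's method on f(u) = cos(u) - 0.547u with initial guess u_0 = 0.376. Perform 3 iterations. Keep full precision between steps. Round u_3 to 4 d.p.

0.9952

f'(u) = -sin(u) - 0.547
u_0 = 0.376000: f = 0.724469, f' = -0.914203 → u_1 = 0.376000 - (0.724469)/(-0.914203) = 1.168460
u_1 = 1.168460: f = -0.247578, f' = -1.467149 → u_2 = 1.168460 - (-0.247578)/(-1.467149) = 0.999712
u_2 = 0.999712: f = -0.006298, f' = -1.388315 → u_3 = 0.999712 - (-0.006298)/(-1.388315) = 0.995176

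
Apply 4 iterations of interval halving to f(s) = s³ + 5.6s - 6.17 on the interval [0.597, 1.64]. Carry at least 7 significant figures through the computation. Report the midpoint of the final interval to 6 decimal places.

f(0.597000) = -2.614024, f(1.640000) = 7.424944 (opposite signs)
step 1: m = 1.118500, f(m) = 1.492891 > 0 → root in [0.597000, 1.118500]
step 2: m = 0.857750, f(m) = -0.735523 < 0 → root in [0.857750, 1.118500]
step 3: m = 0.988125, f(m) = 0.328296 > 0 → root in [0.857750, 0.988125]
step 4: m = 0.922937, f(m) = -0.215379 < 0 → root in [0.922937, 0.988125]
Midpoint of [0.922937, 0.988125] = 0.955531

0.955531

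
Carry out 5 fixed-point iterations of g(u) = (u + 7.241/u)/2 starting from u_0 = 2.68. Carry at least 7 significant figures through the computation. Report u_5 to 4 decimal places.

u_1 = g(2.680000) = 2.690933
u_2 = g(2.690933) = 2.690911
u_3 = g(2.690911) = 2.690911
u_4 = g(2.690911) = 2.690911
u_5 = g(2.690911) = 2.690911

2.6909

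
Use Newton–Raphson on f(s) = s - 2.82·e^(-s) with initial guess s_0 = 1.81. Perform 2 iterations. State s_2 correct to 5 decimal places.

1.01403

Newton update: s ← s − f(s)/f'(s).
f'(s) = 1 + 2.82·e^(-s)
s_0 = 1.810000: f = 1.348495, f' = 1.461505 → s_1 = 1.810000 - (1.348495)/(1.461505) = 0.887324
s_1 = 0.887324: f = -0.273828, f' = 2.161152 → s_2 = 0.887324 - (-0.273828)/(2.161152) = 1.014029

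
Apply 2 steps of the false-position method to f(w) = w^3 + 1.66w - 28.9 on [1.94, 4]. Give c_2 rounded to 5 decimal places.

2.79164

f(1.940000) = -18.378216, f(4.000000) = 41.740000
step 1: c = 2.569745, f(c) = -7.664690 < 0 → new bracket [2.569745, 4.000000]
step 2: c = 2.791636, f(c) = -2.510023 < 0 → new bracket [2.791636, 4.000000]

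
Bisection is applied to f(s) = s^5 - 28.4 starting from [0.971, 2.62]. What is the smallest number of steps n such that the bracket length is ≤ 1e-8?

Initial width b − a = 2.62 − 0.971 = 1.649000.
After n steps the width is (b−a)/2^n; need (b−a)/2^n ≤ 1e-8.
So n ≥ log₂(1.649000/1e-8) = log₂(164900000.0000) ≈ 27.2970.
Hence n = 28.

28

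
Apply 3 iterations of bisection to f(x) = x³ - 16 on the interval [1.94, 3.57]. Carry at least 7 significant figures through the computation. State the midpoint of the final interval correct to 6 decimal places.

2.449375

f(1.940000) = -8.698616, f(3.570000) = 29.499293 (opposite signs)
step 1: m = 2.755000, f(m) = 4.910519 > 0 → root in [1.940000, 2.755000]
step 2: m = 2.347500, f(m) = -3.063500 < 0 → root in [2.347500, 2.755000]
step 3: m = 2.551250, f(m) = 0.605771 > 0 → root in [2.347500, 2.551250]
Midpoint of [2.347500, 2.551250] = 2.449375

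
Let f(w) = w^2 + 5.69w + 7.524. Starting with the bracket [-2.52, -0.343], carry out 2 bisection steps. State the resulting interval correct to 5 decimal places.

f(-2.520000) = -0.464400, f(-0.343000) = 5.689979 (opposite signs)
step 1: m = -1.431500, f(m) = 1.427957 > 0 → root in [-2.520000, -1.431500]
step 2: m = -1.975750, f(m) = 0.185571 > 0 → root in [-2.520000, -1.975750]

[-2.52000, -1.97575]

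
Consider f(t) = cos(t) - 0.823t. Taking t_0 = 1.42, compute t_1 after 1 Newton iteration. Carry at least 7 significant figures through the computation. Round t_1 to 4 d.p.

Newton update: t ← t − f(t)/f'(t).
f'(t) = -sin(t) - 0.823
t_0 = 1.420000: f = -1.018435, f' = -1.811652 → t_1 = 1.420000 - (-1.018435)/(-1.811652) = 0.857842

0.8578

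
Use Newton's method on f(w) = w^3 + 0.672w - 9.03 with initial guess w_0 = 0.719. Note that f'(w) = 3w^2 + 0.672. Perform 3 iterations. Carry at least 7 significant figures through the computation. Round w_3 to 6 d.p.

Newton update: w ← w − f(w)/f'(w).
w_0 = 0.719000: f = -8.175137, f' = 2.222883 → w_1 = 0.719000 - (-8.175137)/(2.222883) = 4.396718
w_1 = 4.396718: f = 78.918124, f' = 58.665390 → w_2 = 4.396718 - (78.918124)/(58.665390) = 3.051494
w_2 = 3.051494: f = 21.434930, f' = 28.606838 → w_3 = 3.051494 - (21.434930)/(28.606838) = 2.302200

2.302200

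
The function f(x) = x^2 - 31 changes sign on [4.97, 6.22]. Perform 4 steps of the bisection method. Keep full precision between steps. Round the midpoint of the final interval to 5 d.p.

5.55594

f(4.970000) = -6.299100, f(6.220000) = 7.688400 (opposite signs)
step 1: m = 5.595000, f(m) = 0.304025 > 0 → root in [4.970000, 5.595000]
step 2: m = 5.282500, f(m) = -3.095194 < 0 → root in [5.282500, 5.595000]
step 3: m = 5.438750, f(m) = -1.419998 < 0 → root in [5.438750, 5.595000]
step 4: m = 5.516875, f(m) = -0.564090 < 0 → root in [5.516875, 5.595000]
Midpoint of [5.516875, 5.595000] = 5.555937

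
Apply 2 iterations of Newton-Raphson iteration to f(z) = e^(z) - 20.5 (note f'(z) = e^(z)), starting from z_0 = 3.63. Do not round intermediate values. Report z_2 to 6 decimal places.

z_0 = 3.630000: f = 17.212817, f' = 37.712817 → z_1 = 3.630000 - (17.212817)/(37.712817) = 3.173582
z_1 = 3.173582: f = 3.392910, f' = 23.892910 → z_2 = 3.173582 - (3.392910)/(23.892910) = 3.031577

3.031577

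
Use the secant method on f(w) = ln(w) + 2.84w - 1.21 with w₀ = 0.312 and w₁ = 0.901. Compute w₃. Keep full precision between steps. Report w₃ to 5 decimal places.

0.60164

Secant update: w_(k+1) = w_k − f(w_k)·(w_k − w_(k-1))/(f(w_k) − f(w_(k-1))).
f(w_0) = -1.488672, f(w_1) = 1.244590
w_2 = 0.901000 - (1.244590)·(0.901000 - 0.312000)/(1.244590 - (-1.488672)) = 0.632799; f(w_2) = 0.129547
w_3 = 0.632799 - (0.129547)·(0.632799 - 0.901000)/(0.129547 - (1.244590)) = 0.601639; f(w_3) = -0.009442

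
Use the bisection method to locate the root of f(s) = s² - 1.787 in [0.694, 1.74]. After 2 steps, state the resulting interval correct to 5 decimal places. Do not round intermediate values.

f(0.694000) = -1.305364, f(1.740000) = 1.240600 (opposite signs)
step 1: m = 1.217000, f(m) = -0.305911 < 0 → root in [1.217000, 1.740000]
step 2: m = 1.478500, f(m) = 0.398962 > 0 → root in [1.217000, 1.478500]

[1.21700, 1.47850]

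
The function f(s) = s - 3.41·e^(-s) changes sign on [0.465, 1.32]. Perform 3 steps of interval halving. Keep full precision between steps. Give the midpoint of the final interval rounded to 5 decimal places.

1.15969

f(0.465000) = -1.676941, f(1.320000) = 0.409069 (opposite signs)
step 1: m = 0.892500, f(m) = -0.504340 < 0 → root in [0.892500, 1.320000]
step 2: m = 1.106250, f(m) = -0.021768 < 0 → root in [1.106250, 1.320000]
step 3: m = 1.213125, f(m) = 0.199445 > 0 → root in [1.106250, 1.213125]
Midpoint of [1.106250, 1.213125] = 1.159688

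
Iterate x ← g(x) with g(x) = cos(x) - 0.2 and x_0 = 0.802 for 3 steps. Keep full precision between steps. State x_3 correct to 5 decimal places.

x_1 = g(0.802000) = 0.495271
x_2 = g(0.495271) = 0.679840
x_3 = g(0.679840) = 0.577673

0.57767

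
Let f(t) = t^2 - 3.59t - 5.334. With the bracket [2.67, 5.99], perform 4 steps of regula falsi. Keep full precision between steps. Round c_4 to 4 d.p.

False-position update: c = (a·f(b) − b·f(a))/(f(b) − f(a)); replace the endpoint whose sign matches f(c).
f(2.670000) = -7.790400, f(5.990000) = 9.042000
step 1: c = 4.206568, f(c) = -2.740365 < 0 → new bracket [4.206568, 5.990000]
step 2: c = 4.621362, f(c) = -0.567703 < 0 → new bracket [4.621362, 5.990000]
step 3: c = 4.702216, f(c) = -0.104122 < 0 → new bracket [4.702216, 5.990000]
step 4: c = 4.716876, f(c) = -0.018665 < 0 → new bracket [4.716876, 5.990000]

4.7169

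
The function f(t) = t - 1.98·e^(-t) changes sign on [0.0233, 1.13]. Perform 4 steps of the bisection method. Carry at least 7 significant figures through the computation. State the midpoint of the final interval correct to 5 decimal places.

0.81874

f(0.023300) = -1.911099, f(1.130000) = 0.490394 (opposite signs)
step 1: m = 0.576650, f(m) = -0.535669 < 0 → root in [0.576650, 1.130000]
step 2: m = 0.853325, f(m) = 0.009853 > 0 → root in [0.576650, 0.853325]
step 3: m = 0.714987, f(m) = -0.253625 < 0 → root in [0.714987, 0.853325]
step 4: m = 0.784156, f(m) = -0.119723 < 0 → root in [0.784156, 0.853325]
Midpoint of [0.784156, 0.853325] = 0.818741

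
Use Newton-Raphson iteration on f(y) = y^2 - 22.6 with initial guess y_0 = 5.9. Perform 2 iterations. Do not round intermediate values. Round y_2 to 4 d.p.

4.7552

Newton update: y ← y − f(y)/f'(y).
f'(y) = 2y
y_0 = 5.900000: f = 12.210000, f' = 11.800000 → y_1 = 5.900000 - (12.210000)/(11.800000) = 4.865254
y_1 = 4.865254: f = 1.070699, f' = 9.730508 → y_2 = 4.865254 - (1.070699)/(9.730508) = 4.755219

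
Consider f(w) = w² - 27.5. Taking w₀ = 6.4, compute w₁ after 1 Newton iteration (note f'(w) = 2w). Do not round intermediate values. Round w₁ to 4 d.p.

Newton update: w ← w − f(w)/f'(w).
w_0 = 6.400000: f = 13.460000, f' = 12.800000 → w_1 = 6.400000 - (13.460000)/(12.800000) = 5.348437

5.3484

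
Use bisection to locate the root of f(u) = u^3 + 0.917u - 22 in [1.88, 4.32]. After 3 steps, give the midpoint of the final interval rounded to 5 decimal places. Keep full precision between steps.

f(1.880000) = -13.631368, f(4.320000) = 62.583008 (opposite signs)
step 1: m = 3.100000, f(m) = 10.633700 > 0 → root in [1.880000, 3.100000]
step 2: m = 2.490000, f(m) = -4.278421 < 0 → root in [2.490000, 3.100000]
step 3: m = 2.795000, f(m) = 2.397625 > 0 → root in [2.490000, 2.795000]
Midpoint of [2.490000, 2.795000] = 2.642500

2.64250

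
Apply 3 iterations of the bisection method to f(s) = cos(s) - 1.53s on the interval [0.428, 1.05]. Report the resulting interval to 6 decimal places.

f(0.428000) = 0.254958, f(1.050000) = -1.108929 (opposite signs)
step 1: m = 0.739000, f(m) = -0.391528 < 0 → root in [0.428000, 0.739000]
step 2: m = 0.583500, f(m) = -0.058216 < 0 → root in [0.428000, 0.583500]
step 3: m = 0.505750, f(m) = 0.101014 > 0 → root in [0.505750, 0.583500]

[0.505750, 0.583500]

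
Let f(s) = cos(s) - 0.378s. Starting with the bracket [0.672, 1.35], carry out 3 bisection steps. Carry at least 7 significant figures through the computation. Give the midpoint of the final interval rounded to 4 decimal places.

f(0.672000) = 0.528562, f(1.350000) = -0.291293 (opposite signs)
step 1: m = 1.011000, f(m) = 0.148856 > 0 → root in [1.011000, 1.350000]
step 2: m = 1.180500, f(m) = -0.065767 < 0 → root in [1.011000, 1.180500]
step 3: m = 1.095750, f(m) = 0.043186 > 0 → root in [1.095750, 1.180500]
Midpoint of [1.095750, 1.180500] = 1.138125

1.1381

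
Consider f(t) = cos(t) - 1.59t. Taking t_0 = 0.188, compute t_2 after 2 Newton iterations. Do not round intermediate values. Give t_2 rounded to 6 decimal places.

0.539793

Newton update: t ← t − f(t)/f'(t).
f'(t) = -sin(t) - 1.59
t_0 = 0.188000: f = 0.683460, f' = -1.776895 → t_1 = 0.188000 - (0.683460)/(-1.776895) = 0.572637
t_1 = 0.572637: f = -0.070019, f' = -2.131851 → t_2 = 0.572637 - (-0.070019)/(-2.131851) = 0.539793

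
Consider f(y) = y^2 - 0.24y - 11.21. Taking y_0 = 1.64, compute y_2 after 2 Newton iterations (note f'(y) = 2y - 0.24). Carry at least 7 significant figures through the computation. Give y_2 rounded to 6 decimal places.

y_0 = 1.640000: f = -8.914000, f' = 3.040000 → y_1 = 1.640000 - (-8.914000)/(3.040000) = 4.572237
y_1 = 4.572237: f = 8.598013, f' = 8.904474 → y_2 = 4.572237 - (8.598013)/(8.904474) = 3.606653

3.606653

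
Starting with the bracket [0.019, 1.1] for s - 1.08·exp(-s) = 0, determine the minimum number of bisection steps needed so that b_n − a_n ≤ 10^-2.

Initial width b − a = 1.1 − 0.019 = 1.081000.
After n steps the width is (b−a)/2^n; need (b−a)/2^n ≤ 10^-2.
So n ≥ log₂(1.081000/10^-2) = log₂(108.1000) ≈ 6.7562.
Hence n = 7.

7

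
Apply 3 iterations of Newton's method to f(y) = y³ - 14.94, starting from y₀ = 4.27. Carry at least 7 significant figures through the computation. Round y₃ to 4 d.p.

f'(y) = 3y²
y_0 = 4.270000: f = 62.914483, f' = 54.698700 → y_1 = 4.270000 - (62.914483)/(54.698700) = 3.119799
y_1 = 3.119799: f = 15.425467, f' = 29.199443 → y_2 = 3.119799 - (15.425467)/(29.199443) = 2.591520
y_2 = 2.591520: f = 2.464582, f' = 20.147925 → y_3 = 2.591520 - (2.464582)/(20.147925) = 2.469195

2.4692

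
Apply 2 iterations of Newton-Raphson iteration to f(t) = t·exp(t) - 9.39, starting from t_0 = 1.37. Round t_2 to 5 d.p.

1.71133

f'(t) = (t + 1)·exp(t)
t_0 = 1.370000: f = -3.998570, f' = 9.326781 → t_1 = 1.370000 - (-3.998570)/(9.326781) = 1.798719
t_1 = 1.798719: f = 1.477688, f' = 16.909591 → t_2 = 1.798719 - (1.477688)/(16.909591) = 1.711332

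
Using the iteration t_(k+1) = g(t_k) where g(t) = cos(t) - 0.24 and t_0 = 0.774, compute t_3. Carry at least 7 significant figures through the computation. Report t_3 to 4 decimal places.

0.5565

t_1 = g(0.774000) = 0.475120
t_2 = g(0.475120) = 0.649238
t_3 = g(0.649238) = 0.556545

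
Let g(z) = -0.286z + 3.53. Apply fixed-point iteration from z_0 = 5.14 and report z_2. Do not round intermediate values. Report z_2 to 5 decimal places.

2.94085

z_1 = g(5.140000) = 2.059960
z_2 = g(2.059960) = 2.940851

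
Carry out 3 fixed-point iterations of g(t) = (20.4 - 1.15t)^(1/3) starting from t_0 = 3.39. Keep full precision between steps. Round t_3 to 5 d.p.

2.59208

t_1 = g(3.390000) = 2.545899
t_2 = g(2.545899) = 2.594872
t_3 = g(2.594872) = 2.592081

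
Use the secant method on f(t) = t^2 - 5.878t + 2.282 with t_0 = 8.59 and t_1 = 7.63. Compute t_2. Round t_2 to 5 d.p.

Secant update: t_(k+1) = t_k − f(t_k)·(t_k − t_(k-1))/(f(t_k) − f(t_(k-1))).
f(t_0) = 25.578080, f(t_1) = 15.649760
t_2 = 7.630000 - (15.649760)·(7.630000 - 8.590000)/(15.649760 - (25.578080)) = 6.116776; f(t_2) = 3.742541

6.11678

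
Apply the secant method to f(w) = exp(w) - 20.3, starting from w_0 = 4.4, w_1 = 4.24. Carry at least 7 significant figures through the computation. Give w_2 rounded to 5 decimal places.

3.58757

Secant update: w_(k+1) = w_k − f(w_k)·(w_k − w_(k-1))/(f(w_k) − f(w_(k-1))).
f(w_0) = 61.150869, f(w_1) = 49.107852
w_2 = 4.240000 - (49.107852)·(4.240000 - 4.400000)/(49.107852 - (61.150869)) = 3.587567; f(w_2) = 15.846041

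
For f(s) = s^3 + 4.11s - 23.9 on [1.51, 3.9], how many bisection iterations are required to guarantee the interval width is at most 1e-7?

25

Initial width b − a = 3.9 − 1.51 = 2.390000.
After n steps the width is (b−a)/2^n; need (b−a)/2^n ≤ 1e-7.
So n ≥ log₂(2.390000/1e-7) = log₂(23900000.0000) ≈ 24.5105.
Hence n = 25.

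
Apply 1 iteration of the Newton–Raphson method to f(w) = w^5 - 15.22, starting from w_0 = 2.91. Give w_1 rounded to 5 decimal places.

f'(w) = 5w^4
w_0 = 2.910000: f = 193.452368, f' = 358.543588 → w_1 = 2.910000 - (193.452368)/(358.543588) = 2.370450

2.37045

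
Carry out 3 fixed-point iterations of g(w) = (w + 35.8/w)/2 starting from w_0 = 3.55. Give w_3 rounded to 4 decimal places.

5.9835

w_1 = g(3.550000) = 6.817254
w_2 = g(6.817254) = 6.034318
w_3 = g(6.034318) = 5.983526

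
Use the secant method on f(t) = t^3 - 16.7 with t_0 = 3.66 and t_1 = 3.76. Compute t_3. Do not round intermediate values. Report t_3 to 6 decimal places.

f(t_0) = 32.327896, f(t_1) = 36.457376
t_2 = 3.760000 - (36.457376)·(3.760000 - 3.660000)/(36.457376 - (32.327896)) = 2.877144; f(t_2) = 7.116868
t_3 = 2.877144 - (7.116868)·(2.877144 - 3.760000)/(7.116868 - (36.457376)) = 2.662997; f(t_3) = 2.184785

2.662997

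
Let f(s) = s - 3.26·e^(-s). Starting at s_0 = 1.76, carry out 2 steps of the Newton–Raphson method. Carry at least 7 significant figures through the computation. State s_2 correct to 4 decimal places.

f'(s) = 1 + 3.26·e^(-s)
s_0 = 1.760000: f = 1.199134, f' = 1.560866 → s_1 = 1.760000 - (1.199134)/(1.560866) = 0.991751
s_1 = 0.991751: f = -0.217470, f' = 2.209221 → s_2 = 0.991751 - (-0.217470)/(2.209221) = 1.090188

1.0902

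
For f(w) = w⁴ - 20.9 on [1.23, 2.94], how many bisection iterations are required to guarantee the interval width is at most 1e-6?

Initial width b − a = 2.94 − 1.23 = 1.710000.
After n steps the width is (b−a)/2^n; need (b−a)/2^n ≤ 1e-6.
So n ≥ log₂(1.710000/1e-6) = log₂(1710000.0000) ≈ 20.7056.
Hence n = 21.

21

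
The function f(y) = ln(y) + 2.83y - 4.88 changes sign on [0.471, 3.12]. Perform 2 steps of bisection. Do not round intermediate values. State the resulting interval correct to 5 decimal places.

f(0.471000) = -4.299967, f(3.120000) = 5.087433 (opposite signs)
step 1: m = 1.795500, f(m) = 0.786549 > 0 → root in [0.471000, 1.795500]
step 2: m = 1.133250, f(m) = -1.547813 < 0 → root in [1.133250, 1.795500]

[1.13325, 1.79550]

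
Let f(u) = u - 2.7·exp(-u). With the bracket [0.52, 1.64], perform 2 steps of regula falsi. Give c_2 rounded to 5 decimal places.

f(0.520000) = -1.085205, f(1.640000) = 1.116254
step 1: c = 1.072102, f(c) = 0.147924 > 0 → new bracket [0.520000, 1.072102]
step 2: c = 1.005873, f(c) = 0.018415 > 0 → new bracket [0.520000, 1.005873]

1.00587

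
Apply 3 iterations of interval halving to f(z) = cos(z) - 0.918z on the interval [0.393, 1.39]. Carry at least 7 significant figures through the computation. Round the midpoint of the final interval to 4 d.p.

f(0.393000) = 0.562990, f(1.390000) = -1.096207 (opposite signs)
step 1: m = 0.891500, f(m) = -0.190151 < 0 → root in [0.393000, 0.891500]
step 2: m = 0.642250, f(m) = 0.211165 > 0 → root in [0.642250, 0.891500]
step 3: m = 0.766875, f(m) = 0.016091 > 0 → root in [0.766875, 0.891500]
Midpoint of [0.766875, 0.891500] = 0.829187

0.8292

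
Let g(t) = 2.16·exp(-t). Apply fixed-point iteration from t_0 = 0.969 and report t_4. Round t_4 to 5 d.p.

0.93814

t_1 = g(0.969000) = 0.819639
t_2 = g(0.819639) = 0.951676
t_3 = g(0.951676) = 0.833962
t_4 = g(0.833962) = 0.938143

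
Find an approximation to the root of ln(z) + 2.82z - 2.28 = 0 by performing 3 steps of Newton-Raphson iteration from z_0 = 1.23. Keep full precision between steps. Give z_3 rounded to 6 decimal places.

f'(z) = 1/z + 2.82
z_0 = 1.230000: f = 1.395614, f' = 3.633008 → z_1 = 1.230000 - (1.395614)/(3.633008) = 0.845852
z_1 = 0.845852: f = -0.062110, f' = 4.002240 → z_2 = 0.845852 - (-0.062110)/(4.002240) = 0.861370
z_2 = 0.861370: f = -0.000166, f' = 3.980941 → z_3 = 0.861370 - (-0.000166)/(3.980941) = 0.861412

0.861412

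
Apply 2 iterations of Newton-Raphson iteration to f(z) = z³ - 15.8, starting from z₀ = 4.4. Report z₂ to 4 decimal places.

2.6495

Newton update: z ← z − f(z)/f'(z).
f'(z) = 3z²
z_0 = 4.400000: f = 69.384000, f' = 58.080000 → z_1 = 4.400000 - (69.384000)/(58.080000) = 3.205372
z_1 = 3.205372: f = 17.133302, f' = 30.823227 → z_2 = 3.205372 - (17.133302)/(30.823227) = 2.649515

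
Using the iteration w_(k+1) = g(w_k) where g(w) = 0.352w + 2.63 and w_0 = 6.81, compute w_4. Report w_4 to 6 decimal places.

w_1 = g(6.810000) = 5.027120
w_2 = g(5.027120) = 4.399546
w_3 = g(4.399546) = 4.178640
w_4 = g(4.178640) = 4.100881

4.100881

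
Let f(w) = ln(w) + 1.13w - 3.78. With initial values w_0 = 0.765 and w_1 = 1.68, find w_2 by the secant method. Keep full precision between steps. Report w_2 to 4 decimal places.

f(w_0) = -3.183429, f(w_1) = -1.362806
w_2 = 1.680000 - (-1.362806)·(1.680000 - 0.765000)/(-1.362806 - (-3.183429)) = 2.364913; f(w_2) = -0.246908

2.3649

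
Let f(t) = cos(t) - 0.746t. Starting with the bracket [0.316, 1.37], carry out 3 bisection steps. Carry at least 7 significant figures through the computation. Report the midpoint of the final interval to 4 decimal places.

f(0.316000) = 0.714750, f(1.370000) = -0.822570 (opposite signs)
step 1: m = 0.843000, f(m) = 0.036348 > 0 → root in [0.843000, 1.370000]
step 2: m = 1.106500, f(m) = -0.377655 < 0 → root in [0.843000, 1.106500]
step 3: m = 0.974750, f(m) = -0.165789 < 0 → root in [0.843000, 0.974750]
Midpoint of [0.843000, 0.974750] = 0.908875

0.9089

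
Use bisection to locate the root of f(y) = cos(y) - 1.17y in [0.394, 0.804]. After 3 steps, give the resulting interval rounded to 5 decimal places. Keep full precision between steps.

f(0.394000) = 0.462401, f(0.804000) = -0.246848 (opposite signs)
step 1: m = 0.599000, f(m) = 0.125070 > 0 → root in [0.599000, 0.804000]
step 2: m = 0.701500, f(m) = -0.056880 < 0 → root in [0.599000, 0.701500]
step 3: m = 0.650250, f(m) = 0.035140 > 0 → root in [0.650250, 0.701500]

[0.65025, 0.70150]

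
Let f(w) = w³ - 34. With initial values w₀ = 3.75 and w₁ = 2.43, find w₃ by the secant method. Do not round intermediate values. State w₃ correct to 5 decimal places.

3.28078

f(w_0) = 18.734375, f(w_1) = -19.651093
w_2 = 2.430000 - (-19.651093)·(2.430000 - 3.750000)/(-19.651093 - (18.734375)) = 3.105762; f(w_2) = -4.042571
w_3 = 3.105762 - (-4.042571)·(3.105762 - 2.430000)/(-4.042571 - (-19.651093)) = 3.280783; f(w_3) = 1.312825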